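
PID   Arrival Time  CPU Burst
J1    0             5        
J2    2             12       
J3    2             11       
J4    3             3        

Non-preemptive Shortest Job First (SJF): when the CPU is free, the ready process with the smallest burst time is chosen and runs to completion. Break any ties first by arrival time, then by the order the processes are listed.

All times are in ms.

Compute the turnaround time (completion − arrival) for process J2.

Gantt: | J1 0-5 | J4 5-8 | J3 8-19 | J2 19-31 |
Completion: J1=5  J2=31  J3=19  J4=8
Turnaround (C−A): J1=5  J2=29  J3=17  J4=5
Turnaround(J2) = completion − arrival = 31 − 2 = 29

29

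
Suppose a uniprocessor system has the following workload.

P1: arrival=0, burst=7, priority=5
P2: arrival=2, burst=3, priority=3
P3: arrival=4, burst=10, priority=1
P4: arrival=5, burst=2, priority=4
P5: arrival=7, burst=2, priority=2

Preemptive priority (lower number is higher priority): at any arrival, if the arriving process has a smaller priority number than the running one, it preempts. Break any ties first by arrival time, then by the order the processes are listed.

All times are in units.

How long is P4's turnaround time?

Gantt: | P1 0-2 | P2 2-4 | P3 4-14 | P5 14-16 | P2 16-17 | P4 17-19 | P1 19-24 |
Completion: P1=24  P2=17  P3=14  P4=19  P5=16
Turnaround (C−A): P1=24  P2=15  P3=10  P4=14  P5=9
Turnaround(P4) = completion − arrival = 19 − 5 = 14

14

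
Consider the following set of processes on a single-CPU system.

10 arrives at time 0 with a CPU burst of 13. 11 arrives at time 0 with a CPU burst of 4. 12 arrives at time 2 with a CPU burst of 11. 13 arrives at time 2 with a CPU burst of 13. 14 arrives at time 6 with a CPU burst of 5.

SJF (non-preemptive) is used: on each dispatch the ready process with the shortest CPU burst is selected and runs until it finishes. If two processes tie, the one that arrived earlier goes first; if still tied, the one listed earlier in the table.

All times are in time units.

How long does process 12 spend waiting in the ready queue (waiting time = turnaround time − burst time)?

2

Gantt: | 11 0-4 | 12 4-15 | 14 15-20 | 10 20-33 | 13 33-46 |
Completion: 10=33  11=4  12=15  13=46  14=20
Turnaround (C−A): 10=33  11=4  12=13  13=44  14=14
Waiting(12) = turnaround − burst = 13 − 11 = 2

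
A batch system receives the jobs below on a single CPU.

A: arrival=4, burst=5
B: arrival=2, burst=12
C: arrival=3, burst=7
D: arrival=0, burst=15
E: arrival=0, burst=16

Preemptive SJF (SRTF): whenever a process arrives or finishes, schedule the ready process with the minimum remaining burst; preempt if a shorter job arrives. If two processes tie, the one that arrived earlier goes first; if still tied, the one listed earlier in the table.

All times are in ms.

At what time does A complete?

9

Timeline: | D 0-2 | B 2-3 | C 3-4 | A 4-9 | C 9-15 | B 15-26 | D 26-39 | E 39-55 |
Completion: A=9  B=26  C=15  D=39  E=55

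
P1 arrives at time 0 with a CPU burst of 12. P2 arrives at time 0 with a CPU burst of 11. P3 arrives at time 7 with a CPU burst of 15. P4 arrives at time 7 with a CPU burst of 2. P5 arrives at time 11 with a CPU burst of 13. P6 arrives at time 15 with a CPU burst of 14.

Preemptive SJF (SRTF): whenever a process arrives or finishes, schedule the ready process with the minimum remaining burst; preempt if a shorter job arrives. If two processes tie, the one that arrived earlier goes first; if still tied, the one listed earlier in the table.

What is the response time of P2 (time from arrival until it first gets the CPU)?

0

Schedule: | P2 0-7 | P4 7-9 | P2 9-13 | P1 13-25 | P5 25-38 | P6 38-52 | P3 52-67 |
Completion: P1=25  P2=13  P3=67  P4=9  P5=38  P6=52
Turnaround (C−A): P1=25  P2=13  P3=60  P4=2  P5=27  P6=37
Response(P2) = first start − arrival = 0 − 0 = 0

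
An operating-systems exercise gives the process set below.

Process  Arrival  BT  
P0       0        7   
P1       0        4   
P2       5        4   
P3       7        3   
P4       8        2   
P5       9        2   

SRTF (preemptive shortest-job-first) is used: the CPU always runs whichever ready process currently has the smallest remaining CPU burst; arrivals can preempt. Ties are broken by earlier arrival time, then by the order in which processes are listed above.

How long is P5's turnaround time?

Schedule: | P1 0-4 | P0 4-5 | P2 5-9 | P4 9-11 | P5 11-13 | P3 13-16 | P0 16-22 |
Completion: P0=22  P1=4  P2=9  P3=16  P4=11  P5=13
Turnaround (C−A): P0=22  P1=4  P2=4  P3=9  P4=3  P5=4
Turnaround(P5) = completion − arrival = 13 − 9 = 4

4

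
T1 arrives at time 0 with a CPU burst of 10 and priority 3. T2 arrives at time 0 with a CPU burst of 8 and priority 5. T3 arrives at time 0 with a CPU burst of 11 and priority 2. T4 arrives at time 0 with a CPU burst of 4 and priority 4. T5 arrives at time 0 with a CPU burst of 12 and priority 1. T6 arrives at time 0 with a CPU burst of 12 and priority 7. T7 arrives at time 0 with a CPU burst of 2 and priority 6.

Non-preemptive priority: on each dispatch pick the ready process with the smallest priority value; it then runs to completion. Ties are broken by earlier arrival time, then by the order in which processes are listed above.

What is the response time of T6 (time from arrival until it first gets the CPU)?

Schedule: | T5 0-12 | T3 12-23 | T1 23-33 | T4 33-37 | T2 37-45 | T7 45-47 | T6 47-59 |
Completion: T1=33  T2=45  T3=23  T4=37  T5=12  T6=59  T7=47
Response(T6) = first start − arrival = 47 − 0 = 47

47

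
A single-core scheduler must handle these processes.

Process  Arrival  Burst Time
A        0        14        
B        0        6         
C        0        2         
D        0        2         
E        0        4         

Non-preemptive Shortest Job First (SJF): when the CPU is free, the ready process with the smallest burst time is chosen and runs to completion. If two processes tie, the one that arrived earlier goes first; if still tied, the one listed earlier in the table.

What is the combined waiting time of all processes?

28

Gantt: | C 0-2 | D 2-4 | E 4-8 | B 8-14 | A 14-28 |
Completion: A=28  B=14  C=2  D=4  E=8
Waiting = turnaround − burst: A=14, B=8, C=0, D=2, E=4
Total waiting = 14 + 8 + 0 + 2 + 4 = 28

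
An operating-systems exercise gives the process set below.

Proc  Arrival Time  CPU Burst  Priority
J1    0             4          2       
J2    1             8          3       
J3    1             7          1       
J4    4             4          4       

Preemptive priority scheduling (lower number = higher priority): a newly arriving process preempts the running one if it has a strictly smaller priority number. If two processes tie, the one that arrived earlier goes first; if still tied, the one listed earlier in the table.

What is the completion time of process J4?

23

Timeline: | J1 0-1 | J3 1-8 | J1 8-11 | J2 11-19 | J4 19-23 |
Completion: J1=11  J2=19  J3=8  J4=23
Turnaround (C−A): J1=11  J2=18  J3=7  J4=19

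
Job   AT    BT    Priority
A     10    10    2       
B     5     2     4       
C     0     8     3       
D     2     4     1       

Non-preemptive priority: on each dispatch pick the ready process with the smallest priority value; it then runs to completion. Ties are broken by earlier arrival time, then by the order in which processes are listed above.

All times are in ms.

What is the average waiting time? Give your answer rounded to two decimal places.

Schedule: | C 0-8 | D 8-12 | A 12-22 | B 22-24 |
Completion: A=22  B=24  C=8  D=12
Waiting times: A=2, B=17, C=0, D=6
Average waiting = (2+17+0+6) / 4 = 25/4 = 6.25

6.25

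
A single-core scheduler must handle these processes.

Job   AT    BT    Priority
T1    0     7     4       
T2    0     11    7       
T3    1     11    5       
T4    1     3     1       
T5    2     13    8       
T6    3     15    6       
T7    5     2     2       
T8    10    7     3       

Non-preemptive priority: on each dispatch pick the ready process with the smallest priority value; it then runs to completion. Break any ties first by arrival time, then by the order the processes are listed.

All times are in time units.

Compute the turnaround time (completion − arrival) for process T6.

42

Timeline: | T1 0-7 | T4 7-10 | T7 10-12 | T8 12-19 | T3 19-30 | T6 30-45 | T2 45-56 | T5 56-69 |
Completion: T1=7  T2=56  T3=30  T4=10  T5=69  T6=45  T7=12  T8=19
Turnaround(T6) = completion − arrival = 45 − 3 = 42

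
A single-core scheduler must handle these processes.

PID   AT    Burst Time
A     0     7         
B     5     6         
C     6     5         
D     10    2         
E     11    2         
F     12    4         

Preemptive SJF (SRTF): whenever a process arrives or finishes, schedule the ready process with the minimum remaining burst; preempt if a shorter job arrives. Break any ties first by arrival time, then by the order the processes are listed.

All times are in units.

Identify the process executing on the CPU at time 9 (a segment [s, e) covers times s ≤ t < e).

C

Schedule: | A 0-7 | C 7-12 | D 12-14 | E 14-16 | F 16-20 | B 20-26 |
Completion: A=7  B=26  C=12  D=14  E=16  F=20
Turnaround (C−A): A=7  B=21  C=6  D=4  E=5  F=8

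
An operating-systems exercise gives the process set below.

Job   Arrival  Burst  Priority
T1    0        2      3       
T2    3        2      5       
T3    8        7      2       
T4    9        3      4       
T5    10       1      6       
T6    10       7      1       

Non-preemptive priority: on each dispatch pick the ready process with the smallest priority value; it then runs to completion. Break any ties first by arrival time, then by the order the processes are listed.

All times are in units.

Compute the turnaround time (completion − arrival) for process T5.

Schedule: | T1 0-2 | idle 2-3 | T2 3-5 | idle 5-8 | T3 8-15 | T6 15-22 | T4 22-25 | T5 25-26 |
Completion: T1=2  T2=5  T3=15  T4=25  T5=26  T6=22
Turnaround (C−A): T1=2  T2=2  T3=7  T4=16  T5=16  T6=12
Turnaround(T5) = completion − arrival = 26 − 10 = 16

16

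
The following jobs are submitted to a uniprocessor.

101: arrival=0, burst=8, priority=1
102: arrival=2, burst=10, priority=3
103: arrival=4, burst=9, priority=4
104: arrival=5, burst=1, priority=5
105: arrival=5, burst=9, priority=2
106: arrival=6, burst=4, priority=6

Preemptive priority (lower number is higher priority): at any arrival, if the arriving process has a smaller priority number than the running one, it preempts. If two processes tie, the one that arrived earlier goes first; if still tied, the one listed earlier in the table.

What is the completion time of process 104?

Timeline: | 101 0-8 | 105 8-17 | 102 17-27 | 103 27-36 | 104 36-37 | 106 37-41 |
Completion: 101=8  102=27  103=36  104=37  105=17  106=41
Turnaround (C−A): 101=8  102=25  103=32  104=32  105=12  106=35

37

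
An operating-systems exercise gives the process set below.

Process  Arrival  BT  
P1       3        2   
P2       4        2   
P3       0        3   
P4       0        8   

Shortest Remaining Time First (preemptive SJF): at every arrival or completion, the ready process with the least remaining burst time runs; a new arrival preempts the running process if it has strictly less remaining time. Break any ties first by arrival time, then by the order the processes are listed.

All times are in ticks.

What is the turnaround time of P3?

Timeline: | P3 0-3 | P1 3-5 | P2 5-7 | P4 7-15 |
Completion: P1=5  P2=7  P3=3  P4=15
Turnaround (C−A): P1=2  P2=3  P3=3  P4=15
Turnaround(P3) = completion − arrival = 3 − 0 = 3

3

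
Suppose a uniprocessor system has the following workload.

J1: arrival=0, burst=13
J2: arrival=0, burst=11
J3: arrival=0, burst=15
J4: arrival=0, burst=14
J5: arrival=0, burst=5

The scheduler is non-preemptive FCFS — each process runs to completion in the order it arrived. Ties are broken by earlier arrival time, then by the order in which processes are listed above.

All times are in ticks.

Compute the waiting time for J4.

39

Gantt: | J1 0-13 | J2 13-24 | J3 24-39 | J4 39-53 | J5 53-58 |
Completion: J1=13  J2=24  J3=39  J4=53  J5=58
Waiting(J4) = turnaround − burst = 53 − 14 = 39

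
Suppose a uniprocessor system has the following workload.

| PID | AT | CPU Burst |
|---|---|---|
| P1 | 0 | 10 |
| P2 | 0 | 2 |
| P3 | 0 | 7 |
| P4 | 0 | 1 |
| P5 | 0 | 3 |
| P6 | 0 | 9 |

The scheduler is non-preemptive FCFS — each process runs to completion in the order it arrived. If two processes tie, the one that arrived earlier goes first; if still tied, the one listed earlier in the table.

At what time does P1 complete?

10

Timeline: | P1 0-10 | P2 10-12 | P3 12-19 | P4 19-20 | P5 20-23 | P6 23-32 |
Completion: P1=10  P2=12  P3=19  P4=20  P5=23  P6=32
Turnaround (C−A): P1=10  P2=12  P3=19  P4=20  P5=23  P6=32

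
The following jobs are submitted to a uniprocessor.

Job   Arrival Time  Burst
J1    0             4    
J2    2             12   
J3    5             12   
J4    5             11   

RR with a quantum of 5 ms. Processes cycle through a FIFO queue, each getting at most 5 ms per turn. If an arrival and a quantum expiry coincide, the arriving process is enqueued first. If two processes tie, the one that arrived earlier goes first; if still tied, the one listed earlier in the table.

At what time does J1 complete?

4

Gantt: | J1 0-4 | J2 4-9 | J3 9-14 | J4 14-19 | J2 19-24 | J3 24-29 | J4 29-34 | J2 34-36 | J3 36-38 | J4 38-39 |
Completion: J1=4  J2=36  J3=38  J4=39
Turnaround (C−A): J1=4  J2=34  J3=33  J4=34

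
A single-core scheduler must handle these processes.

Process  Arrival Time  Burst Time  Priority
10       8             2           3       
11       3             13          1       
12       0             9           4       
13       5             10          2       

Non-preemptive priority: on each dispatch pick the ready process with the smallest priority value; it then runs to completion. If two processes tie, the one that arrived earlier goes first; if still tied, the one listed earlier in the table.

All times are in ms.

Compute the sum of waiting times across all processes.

47

Timeline: | 12 0-9 | 11 9-22 | 13 22-32 | 10 32-34 |
Completion: 10=34  11=22  12=9  13=32
Turnaround (C−A): 10=26  11=19  12=9  13=27
Waiting = turnaround − burst: 10=24, 11=6, 12=0, 13=17
Total waiting = 24 + 6 + 0 + 17 = 47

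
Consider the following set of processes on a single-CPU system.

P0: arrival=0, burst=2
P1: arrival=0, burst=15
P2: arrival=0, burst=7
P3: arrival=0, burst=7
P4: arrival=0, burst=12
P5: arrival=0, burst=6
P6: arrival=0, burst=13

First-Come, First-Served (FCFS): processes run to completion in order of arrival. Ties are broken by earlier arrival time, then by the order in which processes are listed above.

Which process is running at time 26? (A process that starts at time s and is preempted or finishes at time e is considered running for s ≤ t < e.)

P3

Schedule: | P0 0-2 | P1 2-17 | P2 17-24 | P3 24-31 | P4 31-43 | P5 43-49 | P6 49-62 |
Completion: P0=2  P1=17  P2=24  P3=31  P4=43  P5=49  P6=62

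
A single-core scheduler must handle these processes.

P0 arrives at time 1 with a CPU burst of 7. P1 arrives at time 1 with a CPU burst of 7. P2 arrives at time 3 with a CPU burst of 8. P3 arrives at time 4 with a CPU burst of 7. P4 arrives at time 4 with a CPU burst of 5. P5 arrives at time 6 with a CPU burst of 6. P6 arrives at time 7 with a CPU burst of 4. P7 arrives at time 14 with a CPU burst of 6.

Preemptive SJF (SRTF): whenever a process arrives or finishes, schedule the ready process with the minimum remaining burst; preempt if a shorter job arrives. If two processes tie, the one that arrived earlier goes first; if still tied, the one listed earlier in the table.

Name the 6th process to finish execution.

Schedule: | idle 0-1 | P0 1-8 | P6 8-12 | P4 12-17 | P5 17-23 | P7 23-29 | P1 29-36 | P3 36-43 | P2 43-51 |
Completion: P0=8  P1=36  P2=51  P3=43  P4=17  P5=23  P6=12  P7=29
Turnaround (C−A): P0=7  P1=35  P2=48  P3=39  P4=13  P5=17  P6=5  P7=15
Finish order: P0 → P6 → P4 → P5 → P7 → P1 → P3 → P2

P1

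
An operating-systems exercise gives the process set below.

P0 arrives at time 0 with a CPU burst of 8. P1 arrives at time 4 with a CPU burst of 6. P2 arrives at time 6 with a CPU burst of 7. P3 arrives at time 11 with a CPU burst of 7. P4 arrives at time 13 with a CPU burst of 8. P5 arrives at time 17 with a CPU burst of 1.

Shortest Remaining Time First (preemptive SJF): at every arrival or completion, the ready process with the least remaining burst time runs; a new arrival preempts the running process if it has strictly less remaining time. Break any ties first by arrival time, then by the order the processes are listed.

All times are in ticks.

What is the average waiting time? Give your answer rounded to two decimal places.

Schedule: | P0 0-8 | P1 8-14 | P2 14-17 | P5 17-18 | P2 18-22 | P3 22-29 | P4 29-37 |
Completion: P0=8  P1=14  P2=22  P3=29  P4=37  P5=18
Turnaround (C−A): P0=8  P1=10  P2=16  P3=18  P4=24  P5=1
Waiting times: P0=0, P1=4, P2=9, P3=11, P4=16, P5=0
Average waiting = (0+4+9+11+16+0) / 6 = 40/6 = 6.67

6.67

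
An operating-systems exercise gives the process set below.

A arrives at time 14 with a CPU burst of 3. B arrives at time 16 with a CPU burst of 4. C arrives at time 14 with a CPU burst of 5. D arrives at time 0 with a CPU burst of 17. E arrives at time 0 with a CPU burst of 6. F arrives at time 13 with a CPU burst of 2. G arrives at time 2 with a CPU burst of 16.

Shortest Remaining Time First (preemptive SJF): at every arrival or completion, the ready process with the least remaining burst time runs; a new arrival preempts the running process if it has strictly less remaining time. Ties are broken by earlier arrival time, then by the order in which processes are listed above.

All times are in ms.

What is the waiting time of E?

0

Timeline: | E 0-6 | G 6-13 | F 13-15 | A 15-18 | B 18-22 | C 22-27 | G 27-36 | D 36-53 |
Completion: A=18  B=22  C=27  D=53  E=6  F=15  G=36
Waiting(E) = turnaround − burst = 6 − 6 = 0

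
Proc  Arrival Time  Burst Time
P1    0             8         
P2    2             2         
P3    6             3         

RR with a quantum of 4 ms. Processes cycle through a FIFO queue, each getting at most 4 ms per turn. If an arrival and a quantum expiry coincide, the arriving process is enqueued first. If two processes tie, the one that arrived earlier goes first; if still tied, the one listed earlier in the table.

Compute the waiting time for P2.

2

Gantt: | P1 0-4 | P2 4-6 | P1 6-10 | P3 10-13 |
Completion: P1=10  P2=6  P3=13
Turnaround (C−A): P1=10  P2=4  P3=7
Waiting(P2) = turnaround − burst = 4 − 2 = 2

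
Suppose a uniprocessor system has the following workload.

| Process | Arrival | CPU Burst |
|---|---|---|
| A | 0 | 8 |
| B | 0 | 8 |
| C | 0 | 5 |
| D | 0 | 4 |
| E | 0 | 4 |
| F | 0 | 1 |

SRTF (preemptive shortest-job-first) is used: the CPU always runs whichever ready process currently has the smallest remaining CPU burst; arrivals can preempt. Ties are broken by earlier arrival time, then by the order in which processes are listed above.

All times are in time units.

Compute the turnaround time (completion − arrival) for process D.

5

Timeline: | F 0-1 | D 1-5 | E 5-9 | C 9-14 | A 14-22 | B 22-30 |
Completion: A=22  B=30  C=14  D=5  E=9  F=1
Turnaround(D) = completion − arrival = 5 − 0 = 5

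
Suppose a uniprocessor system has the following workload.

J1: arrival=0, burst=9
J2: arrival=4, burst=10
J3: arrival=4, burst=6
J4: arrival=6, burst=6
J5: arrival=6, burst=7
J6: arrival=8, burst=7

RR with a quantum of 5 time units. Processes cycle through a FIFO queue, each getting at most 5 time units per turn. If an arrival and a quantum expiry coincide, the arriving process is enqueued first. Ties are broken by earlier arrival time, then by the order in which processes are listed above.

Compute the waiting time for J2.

25

Gantt: | J1 0-5 | J2 5-10 | J3 10-15 | J1 15-19 | J4 19-24 | J5 24-29 | J6 29-34 | J2 34-39 | J3 39-40 | J4 40-41 | J5 41-43 | J6 43-45 |
Completion: J1=19  J2=39  J3=40  J4=41  J5=43  J6=45
Waiting(J2) = turnaround − burst = 35 − 10 = 25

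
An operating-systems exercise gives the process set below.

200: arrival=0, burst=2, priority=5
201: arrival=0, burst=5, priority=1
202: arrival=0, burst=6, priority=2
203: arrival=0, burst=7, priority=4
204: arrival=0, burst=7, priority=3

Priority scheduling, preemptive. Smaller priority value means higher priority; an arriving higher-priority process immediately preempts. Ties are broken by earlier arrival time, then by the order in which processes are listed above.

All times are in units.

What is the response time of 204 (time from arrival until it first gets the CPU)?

11

Gantt: | 201 0-5 | 202 5-11 | 204 11-18 | 203 18-25 | 200 25-27 |
Completion: 200=27  201=5  202=11  203=25  204=18
Response(204) = first start − arrival = 11 − 0 = 11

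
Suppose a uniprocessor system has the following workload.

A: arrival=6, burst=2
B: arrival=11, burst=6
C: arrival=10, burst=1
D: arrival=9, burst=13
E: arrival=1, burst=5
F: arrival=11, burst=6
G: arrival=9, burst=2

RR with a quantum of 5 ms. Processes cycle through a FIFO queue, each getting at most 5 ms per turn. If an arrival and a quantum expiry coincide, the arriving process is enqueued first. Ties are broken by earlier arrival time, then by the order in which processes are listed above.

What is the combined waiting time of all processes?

59

Gantt: | idle 0-1 | E 1-6 | A 6-8 | idle 8-9 | D 9-14 | G 14-16 | C 16-17 | B 17-22 | F 22-27 | D 27-32 | B 32-33 | F 33-34 | D 34-37 |
Completion: A=8  B=33  C=17  D=37  E=6  F=34  G=16
Turnaround (C−A): A=2  B=22  C=7  D=28  E=5  F=23  G=7
Waiting = turnaround − burst: A=0, B=16, C=6, D=15, E=0, F=17, G=5
Total waiting = 0 + 16 + 6 + 15 + 0 + 17 + 5 = 59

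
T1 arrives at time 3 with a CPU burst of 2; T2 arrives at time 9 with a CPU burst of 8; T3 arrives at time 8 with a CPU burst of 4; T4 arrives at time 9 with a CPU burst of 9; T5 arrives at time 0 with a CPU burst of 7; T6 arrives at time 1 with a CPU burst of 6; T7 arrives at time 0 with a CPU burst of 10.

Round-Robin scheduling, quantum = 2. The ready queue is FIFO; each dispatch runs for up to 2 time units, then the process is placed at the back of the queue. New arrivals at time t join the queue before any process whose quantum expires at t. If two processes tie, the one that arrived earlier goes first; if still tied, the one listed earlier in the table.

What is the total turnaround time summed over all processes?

Schedule: | T5 0-2 | T7 2-4 | T6 4-6 | T5 6-8 | T1 8-10 | T7 10-12 | T6 12-14 | T3 14-16 | T5 16-18 | T2 18-20 | T4 20-22 | T7 22-24 | T6 24-26 | T3 26-28 | T5 28-29 | T2 29-31 | T4 31-33 | T7 33-35 | T2 35-37 | T4 37-39 | T7 39-41 | T2 41-43 | T4 43-46 |
Completion: T1=10  T2=43  T3=28  T4=46  T5=29  T6=26  T7=41
Turnaround = completion − arrival: T1=7, T2=34, T3=20, T4=37, T5=29, T6=25, T7=41
Total turnaround = 7 + 34 + 20 + 37 + 29 + 25 + 41 = 193

193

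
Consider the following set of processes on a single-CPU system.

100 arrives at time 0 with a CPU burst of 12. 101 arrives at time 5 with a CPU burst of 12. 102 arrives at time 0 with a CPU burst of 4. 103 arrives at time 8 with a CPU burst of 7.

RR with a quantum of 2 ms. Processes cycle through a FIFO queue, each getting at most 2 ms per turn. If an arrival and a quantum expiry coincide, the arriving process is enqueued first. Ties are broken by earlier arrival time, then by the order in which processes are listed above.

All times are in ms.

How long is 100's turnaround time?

30

Schedule: | 100 0-2 | 102 2-4 | 100 4-6 | 102 6-8 | 101 8-10 | 100 10-12 | 103 12-14 | 101 14-16 | 100 16-18 | 103 18-20 | 101 20-22 | 100 22-24 | 103 24-26 | 101 26-28 | 100 28-30 | 103 30-31 | 101 31-35 |
Completion: 100=30  101=35  102=8  103=31
Turnaround (C−A): 100=30  101=30  102=8  103=23
Turnaround(100) = completion − arrival = 30 − 0 = 30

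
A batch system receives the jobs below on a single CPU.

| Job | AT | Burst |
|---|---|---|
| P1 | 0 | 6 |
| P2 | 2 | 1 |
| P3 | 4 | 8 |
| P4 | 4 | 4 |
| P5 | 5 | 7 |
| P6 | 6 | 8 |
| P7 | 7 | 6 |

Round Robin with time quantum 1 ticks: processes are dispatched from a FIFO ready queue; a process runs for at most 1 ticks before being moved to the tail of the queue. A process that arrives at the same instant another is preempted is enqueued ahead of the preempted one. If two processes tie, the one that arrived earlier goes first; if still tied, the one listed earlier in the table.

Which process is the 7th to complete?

Timeline: | P1 0-2 | P2 2-3 | P1 3-4 | P3 4-5 | P4 5-6 | P1 6-7 | P5 7-8 | P3 8-9 | P6 9-10 | P4 10-11 | P7 11-12 | P1 12-13 | P5 13-14 | P3 14-15 | P6 15-16 | P4 16-17 | P7 17-18 | P1 18-19 | P5 19-20 | P3 20-21 | P6 21-22 | P4 22-23 | P7 23-24 | P5 24-25 | P3 25-26 | P6 26-27 | P7 27-28 | P5 28-29 | P3 29-30 | P6 30-31 | P7 31-32 | P5 32-33 | P3 33-34 | P6 34-35 | P7 35-36 | P5 36-37 | P3 37-38 | P6 38-40 |
Completion: P1=19  P2=3  P3=38  P4=23  P5=37  P6=40  P7=36
Turnaround (C−A): P1=19  P2=1  P3=34  P4=19  P5=32  P6=34  P7=29
Finish order: P2 → P1 → P4 → P7 → P5 → P3 → P6

P6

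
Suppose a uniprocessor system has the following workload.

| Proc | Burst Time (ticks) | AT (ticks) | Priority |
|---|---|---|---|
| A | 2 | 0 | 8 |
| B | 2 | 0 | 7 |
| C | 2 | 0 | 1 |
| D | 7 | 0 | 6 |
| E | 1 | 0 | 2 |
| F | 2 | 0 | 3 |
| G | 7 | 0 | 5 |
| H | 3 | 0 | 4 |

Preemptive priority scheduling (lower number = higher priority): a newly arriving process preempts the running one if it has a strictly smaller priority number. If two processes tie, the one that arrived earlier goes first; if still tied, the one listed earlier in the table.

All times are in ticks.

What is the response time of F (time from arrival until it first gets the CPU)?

3

Schedule: | C 0-2 | E 2-3 | F 3-5 | H 5-8 | G 8-15 | D 15-22 | B 22-24 | A 24-26 |
Completion: A=26  B=24  C=2  D=22  E=3  F=5  G=15  H=8
Turnaround (C−A): A=26  B=24  C=2  D=22  E=3  F=5  G=15  H=8
Response(F) = first start − arrival = 3 − 0 = 3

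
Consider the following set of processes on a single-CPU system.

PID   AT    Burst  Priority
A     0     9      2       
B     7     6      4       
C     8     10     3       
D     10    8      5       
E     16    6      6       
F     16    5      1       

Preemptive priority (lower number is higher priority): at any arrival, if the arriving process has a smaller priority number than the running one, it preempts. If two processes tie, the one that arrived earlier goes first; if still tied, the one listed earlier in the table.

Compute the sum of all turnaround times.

109

Timeline: | A 0-9 | C 9-16 | F 16-21 | C 21-24 | B 24-30 | D 30-38 | E 38-44 |
Completion: A=9  B=30  C=24  D=38  E=44  F=21
Turnaround (C−A): A=9  B=23  C=16  D=28  E=28  F=5
Turnaround = completion − arrival: A=9, B=23, C=16, D=28, E=28, F=5
Total turnaround = 9 + 23 + 16 + 28 + 28 + 5 = 109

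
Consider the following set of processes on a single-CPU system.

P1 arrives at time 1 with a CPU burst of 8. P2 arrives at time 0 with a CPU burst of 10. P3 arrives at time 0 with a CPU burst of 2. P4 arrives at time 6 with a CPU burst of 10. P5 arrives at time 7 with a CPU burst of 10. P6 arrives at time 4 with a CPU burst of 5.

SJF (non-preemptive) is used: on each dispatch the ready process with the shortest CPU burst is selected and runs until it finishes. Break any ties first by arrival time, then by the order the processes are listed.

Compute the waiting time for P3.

0

Gantt: | P3 0-2 | P1 2-10 | P6 10-15 | P2 15-25 | P4 25-35 | P5 35-45 |
Completion: P1=10  P2=25  P3=2  P4=35  P5=45  P6=15
Turnaround (C−A): P1=9  P2=25  P3=2  P4=29  P5=38  P6=11
Waiting(P3) = turnaround − burst = 2 − 2 = 0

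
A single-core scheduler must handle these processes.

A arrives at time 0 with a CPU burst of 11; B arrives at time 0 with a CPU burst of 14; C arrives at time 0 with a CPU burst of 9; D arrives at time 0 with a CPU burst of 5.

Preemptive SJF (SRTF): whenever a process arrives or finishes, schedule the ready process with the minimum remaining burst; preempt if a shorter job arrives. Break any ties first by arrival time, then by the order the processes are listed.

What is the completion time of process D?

5

Schedule: | D 0-5 | C 5-14 | A 14-25 | B 25-39 |
Completion: A=25  B=39  C=14  D=5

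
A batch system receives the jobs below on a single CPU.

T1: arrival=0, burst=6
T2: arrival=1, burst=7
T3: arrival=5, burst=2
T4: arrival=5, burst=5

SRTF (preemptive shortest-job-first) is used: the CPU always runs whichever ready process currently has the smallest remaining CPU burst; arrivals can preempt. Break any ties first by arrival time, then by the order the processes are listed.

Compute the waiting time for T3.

1

Gantt: | T1 0-6 | T3 6-8 | T4 8-13 | T2 13-20 |
Completion: T1=6  T2=20  T3=8  T4=13
Waiting(T3) = turnaround − burst = 3 − 2 = 1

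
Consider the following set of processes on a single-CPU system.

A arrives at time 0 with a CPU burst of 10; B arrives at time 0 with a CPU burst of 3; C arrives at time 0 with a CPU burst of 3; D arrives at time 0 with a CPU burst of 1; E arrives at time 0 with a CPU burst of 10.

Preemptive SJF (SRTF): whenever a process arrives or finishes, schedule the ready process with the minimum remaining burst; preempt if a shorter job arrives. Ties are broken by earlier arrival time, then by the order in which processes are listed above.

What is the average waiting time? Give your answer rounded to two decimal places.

5.80

Timeline: | D 0-1 | B 1-4 | C 4-7 | A 7-17 | E 17-27 |
Completion: A=17  B=4  C=7  D=1  E=27
Turnaround (C−A): A=17  B=4  C=7  D=1  E=27
Waiting times: A=7, B=1, C=4, D=0, E=17
Average waiting = (7+1+4+0+17) / 5 = 29/5 = 5.80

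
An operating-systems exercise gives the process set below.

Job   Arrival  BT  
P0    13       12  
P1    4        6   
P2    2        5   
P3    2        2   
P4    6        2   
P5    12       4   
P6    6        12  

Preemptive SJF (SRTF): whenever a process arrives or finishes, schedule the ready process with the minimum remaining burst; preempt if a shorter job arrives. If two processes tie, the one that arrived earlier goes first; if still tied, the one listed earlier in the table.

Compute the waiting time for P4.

Schedule: | idle 0-2 | P3 2-4 | P2 4-6 | P4 6-8 | P2 8-11 | P1 11-12 | P5 12-16 | P1 16-21 | P6 21-33 | P0 33-45 |
Completion: P0=45  P1=21  P2=11  P3=4  P4=8  P5=16  P6=33
Turnaround (C−A): P0=32  P1=17  P2=9  P3=2  P4=2  P5=4  P6=27
Waiting(P4) = turnaround − burst = 2 − 2 = 0

0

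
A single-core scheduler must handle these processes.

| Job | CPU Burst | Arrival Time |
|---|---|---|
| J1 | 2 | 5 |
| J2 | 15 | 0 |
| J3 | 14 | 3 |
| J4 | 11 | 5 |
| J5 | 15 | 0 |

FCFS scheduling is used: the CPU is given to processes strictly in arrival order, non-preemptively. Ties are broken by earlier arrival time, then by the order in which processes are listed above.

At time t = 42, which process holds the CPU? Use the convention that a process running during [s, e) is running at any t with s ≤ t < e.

Gantt: | J2 0-15 | J5 15-30 | J3 30-44 | J1 44-46 | J4 46-57 |
Completion: J1=46  J2=15  J3=44  J4=57  J5=30
Turnaround (C−A): J1=41  J2=15  J3=41  J4=52  J5=30

J3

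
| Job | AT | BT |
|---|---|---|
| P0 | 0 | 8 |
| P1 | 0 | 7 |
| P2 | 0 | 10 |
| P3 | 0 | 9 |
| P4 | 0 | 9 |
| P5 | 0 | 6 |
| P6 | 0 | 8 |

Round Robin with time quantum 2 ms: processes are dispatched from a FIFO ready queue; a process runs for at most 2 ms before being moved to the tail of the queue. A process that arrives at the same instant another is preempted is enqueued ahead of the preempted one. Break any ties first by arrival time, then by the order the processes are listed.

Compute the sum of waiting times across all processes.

293

Timeline: | P0 0-2 | P1 2-4 | P2 4-6 | P3 6-8 | P4 8-10 | P5 10-12 | P6 12-14 | P0 14-16 | P1 16-18 | P2 18-20 | P3 20-22 | P4 22-24 | P5 24-26 | P6 26-28 | P0 28-30 | P1 30-32 | P2 32-34 | P3 34-36 | P4 36-38 | P5 38-40 | P6 40-42 | P0 42-44 | P1 44-45 | P2 45-47 | P3 47-49 | P4 49-51 | P6 51-53 | P2 53-55 | P3 55-56 | P4 56-57 |
Completion: P0=44  P1=45  P2=55  P3=56  P4=57  P5=40  P6=53
Turnaround (C−A): P0=44  P1=45  P2=55  P3=56  P4=57  P5=40  P6=53
Waiting = turnaround − burst: P0=36, P1=38, P2=45, P3=47, P4=48, P5=34, P6=45
Total waiting = 36 + 38 + 45 + 47 + 48 + 34 + 45 = 293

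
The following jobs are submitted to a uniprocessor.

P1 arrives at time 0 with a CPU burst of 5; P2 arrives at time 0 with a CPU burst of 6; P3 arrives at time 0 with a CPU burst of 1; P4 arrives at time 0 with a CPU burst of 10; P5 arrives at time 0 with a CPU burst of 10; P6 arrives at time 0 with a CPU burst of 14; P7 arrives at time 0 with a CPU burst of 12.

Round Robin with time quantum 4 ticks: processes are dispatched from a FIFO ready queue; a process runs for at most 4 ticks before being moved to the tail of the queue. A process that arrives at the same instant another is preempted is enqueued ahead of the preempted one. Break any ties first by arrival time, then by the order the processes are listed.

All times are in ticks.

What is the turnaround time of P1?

26

Schedule: | P1 0-4 | P2 4-8 | P3 8-9 | P4 9-13 | P5 13-17 | P6 17-21 | P7 21-25 | P1 25-26 | P2 26-28 | P4 28-32 | P5 32-36 | P6 36-40 | P7 40-44 | P4 44-46 | P5 46-48 | P6 48-52 | P7 52-56 | P6 56-58 |
Completion: P1=26  P2=28  P3=9  P4=46  P5=48  P6=58  P7=56
Turnaround(P1) = completion − arrival = 26 − 0 = 26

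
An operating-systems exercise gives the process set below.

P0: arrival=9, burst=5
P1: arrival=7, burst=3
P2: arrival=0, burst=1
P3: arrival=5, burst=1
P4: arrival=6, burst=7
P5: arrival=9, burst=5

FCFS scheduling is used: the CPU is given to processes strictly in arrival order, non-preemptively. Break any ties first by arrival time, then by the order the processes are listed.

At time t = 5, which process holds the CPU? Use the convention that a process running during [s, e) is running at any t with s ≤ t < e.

P3

Timeline: | P2 0-1 | idle 1-5 | P3 5-6 | P4 6-13 | P1 13-16 | P0 16-21 | P5 21-26 |
Completion: P0=21  P1=16  P2=1  P3=6  P4=13  P5=26
Turnaround (C−A): P0=12  P1=9  P2=1  P3=1  P4=7  P5=17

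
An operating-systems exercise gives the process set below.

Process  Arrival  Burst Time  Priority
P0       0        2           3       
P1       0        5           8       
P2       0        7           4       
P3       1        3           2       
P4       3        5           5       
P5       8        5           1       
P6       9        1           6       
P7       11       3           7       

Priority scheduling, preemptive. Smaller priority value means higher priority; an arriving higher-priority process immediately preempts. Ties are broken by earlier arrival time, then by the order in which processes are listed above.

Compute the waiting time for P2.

Timeline: | P0 0-1 | P3 1-4 | P0 4-5 | P2 5-8 | P5 8-13 | P2 13-17 | P4 17-22 | P6 22-23 | P7 23-26 | P1 26-31 |
Completion: P0=5  P1=31  P2=17  P3=4  P4=22  P5=13  P6=23  P7=26
Turnaround (C−A): P0=5  P1=31  P2=17  P3=3  P4=19  P5=5  P6=14  P7=15
Waiting(P2) = turnaround − burst = 17 − 7 = 10

10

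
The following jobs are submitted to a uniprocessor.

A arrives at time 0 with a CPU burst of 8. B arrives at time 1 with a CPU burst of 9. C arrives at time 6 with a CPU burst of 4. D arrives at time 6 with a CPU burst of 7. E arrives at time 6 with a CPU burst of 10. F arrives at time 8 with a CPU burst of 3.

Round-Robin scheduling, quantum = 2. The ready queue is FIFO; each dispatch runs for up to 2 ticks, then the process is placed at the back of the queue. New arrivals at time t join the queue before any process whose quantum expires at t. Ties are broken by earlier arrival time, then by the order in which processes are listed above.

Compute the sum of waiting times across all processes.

125

Gantt: | A 0-2 | B 2-4 | A 4-6 | B 6-8 | C 8-10 | D 10-12 | E 12-14 | A 14-16 | F 16-18 | B 18-20 | C 20-22 | D 22-24 | E 24-26 | A 26-28 | F 28-29 | B 29-31 | D 31-33 | E 33-35 | B 35-36 | D 36-37 | E 37-41 |
Completion: A=28  B=36  C=22  D=37  E=41  F=29
Waiting = turnaround − burst: A=20, B=26, C=12, D=24, E=25, F=18
Total waiting = 20 + 26 + 12 + 24 + 25 + 18 = 125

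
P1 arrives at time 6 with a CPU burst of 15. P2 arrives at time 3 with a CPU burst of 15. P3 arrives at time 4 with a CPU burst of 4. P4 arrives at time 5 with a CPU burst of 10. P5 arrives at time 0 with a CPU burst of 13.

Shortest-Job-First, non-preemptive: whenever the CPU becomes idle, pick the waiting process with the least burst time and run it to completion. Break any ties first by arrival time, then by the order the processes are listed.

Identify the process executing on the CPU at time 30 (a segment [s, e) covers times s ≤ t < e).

Schedule: | P5 0-13 | P3 13-17 | P4 17-27 | P2 27-42 | P1 42-57 |
Completion: P1=57  P2=42  P3=17  P4=27  P5=13

P2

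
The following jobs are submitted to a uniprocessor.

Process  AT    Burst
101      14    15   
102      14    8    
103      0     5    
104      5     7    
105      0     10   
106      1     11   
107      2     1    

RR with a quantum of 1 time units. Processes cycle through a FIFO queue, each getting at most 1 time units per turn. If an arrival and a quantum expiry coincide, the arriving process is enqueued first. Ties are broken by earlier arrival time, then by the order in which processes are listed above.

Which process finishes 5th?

Schedule: | 103 0-1 | 105 1-2 | 106 2-3 | 103 3-4 | 107 4-5 | 105 5-6 | 106 6-7 | 103 7-8 | 104 8-9 | 105 9-10 | 106 10-11 | 103 11-12 | 104 12-13 | 105 13-14 | 106 14-15 | 103 15-16 | 104 16-17 | 101 17-18 | 102 18-19 | 105 19-20 | 106 20-21 | 104 21-22 | 101 22-23 | 102 23-24 | 105 24-25 | 106 25-26 | 104 26-27 | 101 27-28 | 102 28-29 | 105 29-30 | 106 30-31 | 104 31-32 | 101 32-33 | 102 33-34 | 105 34-35 | 106 35-36 | 104 36-37 | 101 37-38 | 102 38-39 | 105 39-40 | 106 40-41 | 101 41-42 | 102 42-43 | 105 43-44 | 106 44-45 | 101 45-46 | 102 46-47 | 106 47-48 | 101 48-49 | 102 49-50 | 101 50-57 |
Completion: 101=57  102=50  103=16  104=37  105=44  106=48  107=5
Finish order: 107 → 103 → 104 → 105 → 106 → 102 → 101

106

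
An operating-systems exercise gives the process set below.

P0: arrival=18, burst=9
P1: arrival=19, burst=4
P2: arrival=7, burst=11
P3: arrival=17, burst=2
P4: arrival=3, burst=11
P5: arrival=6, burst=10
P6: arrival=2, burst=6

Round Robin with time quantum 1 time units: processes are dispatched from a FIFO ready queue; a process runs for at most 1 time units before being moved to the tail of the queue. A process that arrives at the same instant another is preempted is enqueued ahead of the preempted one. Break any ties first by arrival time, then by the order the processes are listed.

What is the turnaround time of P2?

Timeline: | idle 0-2 | P6 2-3 | P4 3-4 | P6 4-5 | P4 5-6 | P6 6-7 | P5 7-8 | P4 8-9 | P2 9-10 | P6 10-11 | P5 11-12 | P4 12-13 | P2 13-14 | P6 14-15 | P5 15-16 | P4 16-17 | P2 17-18 | P6 18-19 | P5 19-20 | P3 20-21 | P4 21-22 | P0 22-23 | P2 23-24 | P1 24-25 | P5 25-26 | P3 26-27 | P4 27-28 | P0 28-29 | P2 29-30 | P1 30-31 | P5 31-32 | P4 32-33 | P0 33-34 | P2 34-35 | P1 35-36 | P5 36-37 | P4 37-38 | P0 38-39 | P2 39-40 | P1 40-41 | P5 41-42 | P4 42-43 | P0 43-44 | P2 44-45 | P5 45-46 | P4 46-47 | P0 47-48 | P2 48-49 | P5 49-50 | P0 50-51 | P2 51-52 | P0 52-53 | P2 53-54 | P0 54-55 |
Completion: P0=55  P1=41  P2=54  P3=27  P4=47  P5=50  P6=19
Turnaround(P2) = completion − arrival = 54 − 7 = 47

47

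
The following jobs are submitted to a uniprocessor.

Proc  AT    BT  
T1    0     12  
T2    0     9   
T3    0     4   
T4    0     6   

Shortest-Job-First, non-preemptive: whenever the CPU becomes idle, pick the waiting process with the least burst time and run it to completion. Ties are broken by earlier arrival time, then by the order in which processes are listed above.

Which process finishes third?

T2

Timeline: | T3 0-4 | T4 4-10 | T2 10-19 | T1 19-31 |
Completion: T1=31  T2=19  T3=4  T4=10
Turnaround (C−A): T1=31  T2=19  T3=4  T4=10
Finish order: T3 → T4 → T2 → T1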